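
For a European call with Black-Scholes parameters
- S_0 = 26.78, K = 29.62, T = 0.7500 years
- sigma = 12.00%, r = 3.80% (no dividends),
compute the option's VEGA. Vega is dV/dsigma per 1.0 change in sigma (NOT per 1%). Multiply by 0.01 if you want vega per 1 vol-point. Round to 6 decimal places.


Answer: Vega = 7.521051

Derivation:
d1 = -0.6436923240; d2 = -0.7476153725
phi(d1) = 0.3242928099; exp(-qT) = 1.0000000000; exp(-rT) = 0.9719022941
Vega = S * exp(-qT) * phi(d1) * sqrt(T) = 26.7800 * 1.0000000000 * 0.3242928099 * 0.8660254038 = 7.521051


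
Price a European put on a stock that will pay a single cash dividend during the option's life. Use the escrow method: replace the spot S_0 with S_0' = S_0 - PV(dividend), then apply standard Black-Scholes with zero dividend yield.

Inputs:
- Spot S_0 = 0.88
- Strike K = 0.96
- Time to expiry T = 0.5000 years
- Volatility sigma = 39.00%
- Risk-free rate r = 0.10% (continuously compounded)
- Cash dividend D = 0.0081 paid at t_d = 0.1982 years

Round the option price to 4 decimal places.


Answer: Price = 0.1502

Derivation:
PV(D) = D * exp(-r * t_d) = 0.0081 * 0.99980182 = 0.00809839
S_0' = S_0 - PV(D) = 0.8800 - 0.00809839 = 0.87190161
d1 = (ln(S_0'/K) + (r + sigma^2/2)*T) / (sigma*sqrt(T)) = -0.20934605
d2 = d1 - sigma*sqrt(T) = -0.48511770
exp(-rT) = 0.99950012
N(-d1) = 0.58291095; N(-d2) = 0.68620357
P = K * exp(-rT) * N(-d2) - S_0' * N(-d1) = 0.9600 * 0.99950012 * 0.68620357 - 0.87190161 * 0.58291095 = 0.1502


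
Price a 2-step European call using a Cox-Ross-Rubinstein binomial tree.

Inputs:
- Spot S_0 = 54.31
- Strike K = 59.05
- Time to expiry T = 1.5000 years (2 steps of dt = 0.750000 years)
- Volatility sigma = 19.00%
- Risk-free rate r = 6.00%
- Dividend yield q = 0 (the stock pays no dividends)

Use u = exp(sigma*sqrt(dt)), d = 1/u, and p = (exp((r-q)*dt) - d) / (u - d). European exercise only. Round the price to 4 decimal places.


dt = T/N = 0.750000
u = exp(sigma*sqrt(dt)) = 1.178856; d = 1/u = 0.848280
p = (exp((r-q)*dt) - d) / (u - d) = 0.598191
Discount per step: exp(-r*dt) = 0.955997
Stock lattice S(k, i) with i counting down-moves:
  k=0: S(0,0) = 54.3100
  k=1: S(1,0) = 64.0237; S(1,1) = 46.0701
  k=2: S(2,0) = 75.4747; S(2,1) = 54.3100; S(2,2) = 39.0803
Terminal payoffs V(N, i) = max(S_T - K, 0):
  V(2,0) = 16.424740; V(2,1) = 0.000000; V(2,2) = 0.000000
Backward induction: V(k, i) = exp(-r*dt) * [p * V(k+1, i) + (1-p) * V(k+1, i+1)].
  V(1,0) = exp(-r*dt) * [p*16.424740 + (1-p)*0.000000] = 9.392807
  V(1,1) = exp(-r*dt) * [p*0.000000 + (1-p)*0.000000] = 0.000000
  V(0,0) = exp(-r*dt) * [p*9.392807 + (1-p)*0.000000] = 5.371460

Answer: Price = V(0,0) = 5.3715


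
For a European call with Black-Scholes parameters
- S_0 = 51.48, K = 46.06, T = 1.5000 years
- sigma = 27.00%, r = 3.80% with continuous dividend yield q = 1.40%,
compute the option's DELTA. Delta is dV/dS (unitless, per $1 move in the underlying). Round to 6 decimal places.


d1 = 0.6106290290; d2 = 0.2799479137
phi(d1) = 0.3310875494; exp(-qT) = 0.9792189646; exp(-rT) = 0.9445940694
N(d1) = 0.7292773999
Delta = exp(-qT) * N(d1) = 0.9792189646 * 0.7292773999 = 0.714122

Answer: Delta = 0.714122


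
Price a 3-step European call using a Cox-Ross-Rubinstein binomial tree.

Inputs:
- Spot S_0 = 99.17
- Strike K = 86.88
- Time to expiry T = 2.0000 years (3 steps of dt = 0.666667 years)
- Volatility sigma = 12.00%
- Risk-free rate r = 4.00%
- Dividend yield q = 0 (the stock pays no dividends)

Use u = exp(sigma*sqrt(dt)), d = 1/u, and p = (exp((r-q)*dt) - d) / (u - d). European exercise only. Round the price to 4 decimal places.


Answer: Price = V(0,0) = 19.6622

Derivation:
dt = T/N = 0.666667
u = exp(sigma*sqrt(dt)) = 1.102940; d = 1/u = 0.906667
p = (exp((r-q)*dt) - d) / (u - d) = 0.613218
Discount per step: exp(-r*dt) = 0.973686
Stock lattice S(k, i) with i counting down-moves:
  k=0: S(0,0) = 99.1700
  k=1: S(1,0) = 109.3786; S(1,1) = 89.9142
  k=2: S(2,0) = 120.6380; S(2,1) = 99.1700; S(2,2) = 81.5223
  k=3: S(3,0) = 133.0566; S(3,1) = 109.3786; S(3,2) = 89.9142; S(3,3) = 73.9136
Terminal payoffs V(N, i) = max(S_T - K, 0):
  V(3,0) = 46.176562; V(3,1) = 22.498587; V(3,2) = 3.034207; V(3,3) = 0.000000
Backward induction: V(k, i) = exp(-r*dt) * [p * V(k+1, i) + (1-p) * V(k+1, i+1)].
  V(2,0) = exp(-r*dt) * [p*46.176562 + (1-p)*22.498587] = 36.044231
  V(2,1) = exp(-r*dt) * [p*22.498587 + (1-p)*3.034207] = 14.576182
  V(2,2) = exp(-r*dt) * [p*3.034207 + (1-p)*0.000000] = 1.811668
  V(1,0) = exp(-r*dt) * [p*36.044231 + (1-p)*14.576182] = 27.010792
  V(1,1) = exp(-r*dt) * [p*14.576182 + (1-p)*1.811668] = 9.385449
  V(0,0) = exp(-r*dt) * [p*27.010792 + (1-p)*9.385449] = 19.662241


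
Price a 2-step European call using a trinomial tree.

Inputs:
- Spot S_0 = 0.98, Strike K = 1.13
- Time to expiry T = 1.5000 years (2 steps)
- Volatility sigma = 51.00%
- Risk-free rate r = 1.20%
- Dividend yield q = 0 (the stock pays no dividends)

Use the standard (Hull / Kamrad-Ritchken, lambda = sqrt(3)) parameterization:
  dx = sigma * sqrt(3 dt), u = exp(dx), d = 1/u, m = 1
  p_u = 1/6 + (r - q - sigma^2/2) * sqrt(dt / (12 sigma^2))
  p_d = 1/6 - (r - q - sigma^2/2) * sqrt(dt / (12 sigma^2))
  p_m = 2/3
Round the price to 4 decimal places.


dt = T/N = 0.750000; dx = sigma*sqrt(3*dt) = 0.765000
u = exp(dx) = 2.148994; d = 1/u = 0.465334
p_u = 0.108799, p_m = 0.666667, p_d = 0.224534
Discount per step: exp(-r*dt) = 0.991040
Stock lattice S(k, j) with j the centered position index:
  k=0: S(0,+0) = 0.9800
  k=1: S(1,-1) = 0.4560; S(1,+0) = 0.9800; S(1,+1) = 2.1060
  k=2: S(2,-2) = 0.2122; S(2,-1) = 0.4560; S(2,+0) = 0.9800; S(2,+1) = 2.1060; S(2,+2) = 4.5258
Terminal payoffs V(N, j) = max(S_T - K, 0):
  V(2,-2) = 0.000000; V(2,-1) = 0.000000; V(2,+0) = 0.000000; V(2,+1) = 0.976014; V(2,+2) = 3.395813
Backward induction: V(k, j) = exp(-r*dt) * [p_u * V(k+1, j+1) + p_m * V(k+1, j) + p_d * V(k+1, j-1)]
  V(1,-1) = exp(-r*dt) * [p_u*0.000000 + p_m*0.000000 + p_d*0.000000] = 0.000000
  V(1,+0) = exp(-r*dt) * [p_u*0.976014 + p_m*0.000000 + p_d*0.000000] = 0.105238
  V(1,+1) = exp(-r*dt) * [p_u*3.395813 + p_m*0.976014 + p_d*0.000000] = 1.010997
  V(0,+0) = exp(-r*dt) * [p_u*1.010997 + p_m*0.105238 + p_d*0.000000] = 0.178540

Answer: Price = V(0,0) = 0.1785


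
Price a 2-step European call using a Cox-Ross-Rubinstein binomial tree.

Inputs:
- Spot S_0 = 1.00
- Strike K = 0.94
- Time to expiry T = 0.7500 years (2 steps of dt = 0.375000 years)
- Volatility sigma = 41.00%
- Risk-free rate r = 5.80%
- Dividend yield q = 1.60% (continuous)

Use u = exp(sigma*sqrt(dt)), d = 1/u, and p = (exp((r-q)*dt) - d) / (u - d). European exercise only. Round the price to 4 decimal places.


dt = T/N = 0.375000
u = exp(sigma*sqrt(dt)) = 1.285404; d = 1/u = 0.777966
p = (exp((r-q)*dt) - d) / (u - d) = 0.468843
Discount per step: exp(-r*dt) = 0.978485
Stock lattice S(k, i) with i counting down-moves:
  k=0: S(0,0) = 1.0000
  k=1: S(1,0) = 1.2854; S(1,1) = 0.7780
  k=2: S(2,0) = 1.6523; S(2,1) = 1.0000; S(2,2) = 0.6052
Terminal payoffs V(N, i) = max(S_T - K, 0):
  V(2,0) = 0.712262; V(2,1) = 0.060000; V(2,2) = 0.000000
Backward induction: V(k, i) = exp(-r*dt) * [p * V(k+1, i) + (1-p) * V(k+1, i+1)].
  V(1,0) = exp(-r*dt) * [p*0.712262 + (1-p)*0.060000] = 0.357938
  V(1,1) = exp(-r*dt) * [p*0.060000 + (1-p)*0.000000] = 0.027525
  V(0,0) = exp(-r*dt) * [p*0.357938 + (1-p)*0.027525] = 0.178512

Answer: Price = V(0,0) = 0.1785


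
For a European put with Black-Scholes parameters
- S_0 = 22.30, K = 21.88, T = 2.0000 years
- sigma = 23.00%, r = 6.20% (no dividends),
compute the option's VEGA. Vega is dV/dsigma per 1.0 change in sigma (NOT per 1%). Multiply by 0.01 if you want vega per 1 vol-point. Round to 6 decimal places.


d1 = 0.6023126367; d2 = 0.2770435174
phi(d1) = 0.3327616572; exp(-qT) = 1.0000000000; exp(-rT) = 0.8833798409
Vega = S * exp(-qT) * phi(d1) * sqrt(T) = 22.3000 * 1.0000000000 * 0.3327616572 * 1.4142135624 = 10.494292

Answer: Vega = 10.494292


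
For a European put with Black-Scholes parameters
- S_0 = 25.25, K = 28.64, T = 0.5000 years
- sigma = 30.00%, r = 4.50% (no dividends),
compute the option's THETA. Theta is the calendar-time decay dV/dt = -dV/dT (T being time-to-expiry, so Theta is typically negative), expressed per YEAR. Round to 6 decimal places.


d1 = -0.3817348314; d2 = -0.5938668658
phi(d1) = 0.3709087239; exp(-qT) = 1.0000000000; exp(-rT) = 0.9777512372
Theta = -S*exp(-qT)*phi(d1)*sigma/(2*sqrt(T)) + r*K*exp(-rT)*N(-d2) - q*S*exp(-qT)*N(-d1)
N(-d1) = 0.6486709693; N(-d2) = 0.7236994190; sqrt(T) = 0.7071067812
Term 1 = -25.2500 * 1.0000000000 * 0.3709087239 * 0.3000 / (2 * 0.7071067812) = -1.9867109595
Term 2 = 0.0450 * 28.6400 * 0.9777512372 * 0.7236994190 = 0.9119523053
Term 3 = 0 (no dividend yield, q = 0)
Theta = -1.9867109595 + (0.9119523053) + (0.0000000000) = -1.074759

Answer: Theta = -1.074759


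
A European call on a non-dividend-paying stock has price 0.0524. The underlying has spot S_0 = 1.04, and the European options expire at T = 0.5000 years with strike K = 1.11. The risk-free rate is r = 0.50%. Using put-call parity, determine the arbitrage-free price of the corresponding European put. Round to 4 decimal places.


Put-call parity: C - P = S_0 * exp(-qT) - K * exp(-rT).
S_0 * exp(-qT) = 1.0400 * 1.00000000 = 1.04000000
K * exp(-rT) = 1.1100 * 0.99750312 = 1.10722847
P = C - S*exp(-qT) + K*exp(-rT)
P = 0.0524 - 1.04000000 + 1.10722847 = 0.1196

Answer: Put price = 0.1196


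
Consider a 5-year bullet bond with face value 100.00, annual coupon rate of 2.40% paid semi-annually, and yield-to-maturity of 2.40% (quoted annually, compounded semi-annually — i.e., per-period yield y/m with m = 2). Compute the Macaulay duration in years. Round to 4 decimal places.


Answer: Macaulay duration = 4.7415 years

Derivation:
Coupon per period c = face * coupon_rate / m = 1.200000
Periods per year m = 2; per-period yield y/m = 0.012000
Number of cashflows N = 10
Cashflows (t years, CF_t, discount factor 1/(1+y/m)^(m*t), PV):
  t = 0.5000: CF_t = 1.200000, DF = 0.988142, PV = 1.185771
  t = 1.0000: CF_t = 1.200000, DF = 0.976425, PV = 1.171710
  t = 1.5000: CF_t = 1.200000, DF = 0.964847, PV = 1.157816
  t = 2.0000: CF_t = 1.200000, DF = 0.953406, PV = 1.144087
  t = 2.5000: CF_t = 1.200000, DF = 0.942101, PV = 1.130521
  t = 3.0000: CF_t = 1.200000, DF = 0.930930, PV = 1.117116
  t = 3.5000: CF_t = 1.200000, DF = 0.919891, PV = 1.103869
  t = 4.0000: CF_t = 1.200000, DF = 0.908983, PV = 1.090780
  t = 4.5000: CF_t = 1.200000, DF = 0.898205, PV = 1.077846
  t = 5.0000: CF_t = 101.200000, DF = 0.887554, PV = 89.820483
Price P = sum_t PV_t = 100.000000
Macaulay numerator sum_t t * PV_t:
  t * PV_t at t = 0.5000: 0.592885
  t * PV_t at t = 1.0000: 1.171710
  t * PV_t at t = 1.5000: 1.736725
  t * PV_t at t = 2.0000: 2.288175
  t * PV_t at t = 2.5000: 2.826303
  t * PV_t at t = 3.0000: 3.351347
  t * PV_t at t = 3.5000: 3.863543
  t * PV_t at t = 4.0000: 4.363120
  t * PV_t at t = 4.5000: 4.850306
  t * PV_t at t = 5.0000: 449.102416
Macaulay duration D = (sum_t t * PV_t) / P = 474.146530 / 100.000000 = 4.741465


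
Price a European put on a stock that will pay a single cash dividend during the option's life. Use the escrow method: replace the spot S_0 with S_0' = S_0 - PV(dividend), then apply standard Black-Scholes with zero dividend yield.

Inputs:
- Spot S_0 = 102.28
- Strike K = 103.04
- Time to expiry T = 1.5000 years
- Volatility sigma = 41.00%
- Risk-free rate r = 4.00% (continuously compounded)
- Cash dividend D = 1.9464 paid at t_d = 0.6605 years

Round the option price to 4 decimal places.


Answer: Price = 17.9400

Derivation:
PV(D) = D * exp(-r * t_d) = 1.9464 * 0.97392595 = 1.89564948
S_0' = S_0 - PV(D) = 102.2800 - 1.89564948 = 100.38435052
d1 = (ln(S_0'/K) + (r + sigma^2/2)*T) / (sigma*sqrt(T)) = 0.31856124
d2 = d1 - sigma*sqrt(T) = -0.18358416
exp(-rT) = 0.94176453
N(-d1) = 0.37502962; N(-d2) = 0.57283015
P = K * exp(-rT) * N(-d2) - S_0' * N(-d1) = 103.0400 * 0.94176453 * 0.57283015 - 100.38435052 * 0.37502962 = 17.9400


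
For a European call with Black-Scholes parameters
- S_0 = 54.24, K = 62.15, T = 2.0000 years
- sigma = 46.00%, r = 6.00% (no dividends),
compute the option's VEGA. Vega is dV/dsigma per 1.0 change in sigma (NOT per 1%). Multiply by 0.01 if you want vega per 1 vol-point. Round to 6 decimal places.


Answer: Vega = 29.250958

Derivation:
d1 = 0.3004709240; d2 = -0.3500673147
phi(d1) = 0.3813338956; exp(-qT) = 1.0000000000; exp(-rT) = 0.8869204367
Vega = S * exp(-qT) * phi(d1) * sqrt(T) = 54.2400 * 1.0000000000 * 0.3813338956 * 1.4142135624 = 29.250958


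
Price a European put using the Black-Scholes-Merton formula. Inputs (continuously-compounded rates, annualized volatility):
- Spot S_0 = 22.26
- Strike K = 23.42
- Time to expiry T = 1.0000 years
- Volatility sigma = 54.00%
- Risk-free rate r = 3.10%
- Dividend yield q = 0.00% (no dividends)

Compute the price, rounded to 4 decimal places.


Answer: Price = 5.0109

Derivation:
d1 = (ln(S/K) + (r - q + 0.5*sigma^2) * T) / (sigma * sqrt(T)) = 0.23333516
d2 = d1 - sigma * sqrt(T) = -0.30666484
exp(-rT) = 0.96947557; exp(-qT) = 1.00000000
P = K * exp(-rT) * N(-d2) - S_0 * exp(-qT) * N(-d1)
N(-d1) = 0.40775058; N(-d2) = 0.62045075
P = 23.4200 * 0.96947557 * 0.62045075 - 22.2600 * 1.00000000 * 0.40775058 = 5.0109


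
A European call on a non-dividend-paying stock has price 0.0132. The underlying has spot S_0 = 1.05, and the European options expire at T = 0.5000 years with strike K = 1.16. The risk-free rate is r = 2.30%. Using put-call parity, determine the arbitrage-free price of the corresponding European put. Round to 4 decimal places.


Put-call parity: C - P = S_0 * exp(-qT) - K * exp(-rT).
S_0 * exp(-qT) = 1.0500 * 1.00000000 = 1.05000000
K * exp(-rT) = 1.1600 * 0.98856587 = 1.14673641
P = C - S*exp(-qT) + K*exp(-rT)
P = 0.0132 - 1.05000000 + 1.14673641 = 0.1099

Answer: Put price = 0.1099


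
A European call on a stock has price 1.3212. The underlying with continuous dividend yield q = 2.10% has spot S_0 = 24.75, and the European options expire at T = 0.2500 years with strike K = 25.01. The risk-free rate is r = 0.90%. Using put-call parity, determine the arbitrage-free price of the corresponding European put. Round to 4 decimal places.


Answer: Put price = 1.6546

Derivation:
Put-call parity: C - P = S_0 * exp(-qT) - K * exp(-rT).
S_0 * exp(-qT) = 24.7500 * 0.99476376 = 24.62040299
K * exp(-rT) = 25.0100 * 0.99775253 = 24.95379076
P = C - S*exp(-qT) + K*exp(-rT)
P = 1.3212 - 24.62040299 + 24.95379076 = 1.6546


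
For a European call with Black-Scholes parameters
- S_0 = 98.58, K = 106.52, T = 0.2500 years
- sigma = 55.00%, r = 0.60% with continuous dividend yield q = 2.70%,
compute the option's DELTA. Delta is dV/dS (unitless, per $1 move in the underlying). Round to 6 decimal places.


Answer: Delta = 0.432222

Derivation:
d1 = -0.1632794897; d2 = -0.4382794897
phi(d1) = 0.3936596289; exp(-qT) = 0.9932727301; exp(-rT) = 0.9985011244
N(d1) = 0.4351491910
Delta = exp(-qT) * N(d1) = 0.9932727301 * 0.4351491910 = 0.432222


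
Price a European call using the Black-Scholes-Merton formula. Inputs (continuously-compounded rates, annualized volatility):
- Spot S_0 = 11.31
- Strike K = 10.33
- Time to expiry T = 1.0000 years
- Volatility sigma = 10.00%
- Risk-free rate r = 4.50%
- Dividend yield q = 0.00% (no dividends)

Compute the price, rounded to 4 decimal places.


d1 = (ln(S/K) + (r - q + 0.5*sigma^2) * T) / (sigma * sqrt(T)) = 1.40635007
d2 = d1 - sigma * sqrt(T) = 1.30635007
exp(-rT) = 0.95599748; exp(-qT) = 1.00000000
C = S_0 * exp(-qT) * N(d1) - K * exp(-rT) * N(d2)
N(d1) = 0.92018990; N(d2) = 0.90428323
C = 11.3100 * 1.00000000 * 0.92018990 - 10.3300 * 0.95599748 * 0.90428323 = 1.4771

Answer: Price = 1.4771


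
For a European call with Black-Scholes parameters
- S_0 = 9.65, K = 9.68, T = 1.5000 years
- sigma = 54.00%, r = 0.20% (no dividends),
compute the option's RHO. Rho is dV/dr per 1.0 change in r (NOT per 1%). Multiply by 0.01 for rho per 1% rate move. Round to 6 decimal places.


Answer: Rho = 5.361856

Derivation:
d1 = 0.3305238853; d2 = -0.3308383452
phi(d1) = 0.3777353153; exp(-qT) = 1.0000000000; exp(-rT) = 0.9970044955
N(d2) = 0.3703832975
Rho = K*T*exp(-rT)*N(d2) = 9.6800 * 1.5000 * 0.9970044955 * 0.3703832975 = 5.361856


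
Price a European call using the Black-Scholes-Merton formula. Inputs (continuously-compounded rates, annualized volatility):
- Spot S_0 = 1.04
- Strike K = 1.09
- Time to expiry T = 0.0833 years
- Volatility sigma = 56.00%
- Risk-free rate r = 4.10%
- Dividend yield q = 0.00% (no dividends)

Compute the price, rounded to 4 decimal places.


d1 = (ln(S/K) + (r - q + 0.5*sigma^2) * T) / (sigma * sqrt(T)) = -0.18858533
d2 = d1 - sigma * sqrt(T) = -0.35021107
exp(-rT) = 0.99659053; exp(-qT) = 1.00000000
C = S_0 * exp(-qT) * N(d1) - K * exp(-rT) * N(d2)
N(d1) = 0.42520892; N(d2) = 0.36309015
C = 1.0400 * 1.00000000 * 0.42520892 - 1.0900 * 0.99659053 * 0.36309015 = 0.0478

Answer: Price = 0.0478


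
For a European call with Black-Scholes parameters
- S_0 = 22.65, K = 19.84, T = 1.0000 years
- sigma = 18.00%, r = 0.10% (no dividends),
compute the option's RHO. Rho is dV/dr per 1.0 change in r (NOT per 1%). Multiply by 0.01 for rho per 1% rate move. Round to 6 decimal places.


Answer: Rho = 14.718849

Derivation:
d1 = 0.8314430560; d2 = 0.6514430560
phi(d1) = 0.2823557973; exp(-qT) = 1.0000000000; exp(-rT) = 0.9990004998
N(d2) = 0.7426197377
Rho = K*T*exp(-rT)*N(d2) = 19.8400 * 1.0000 * 0.9990004998 * 0.7426197377 = 14.718849


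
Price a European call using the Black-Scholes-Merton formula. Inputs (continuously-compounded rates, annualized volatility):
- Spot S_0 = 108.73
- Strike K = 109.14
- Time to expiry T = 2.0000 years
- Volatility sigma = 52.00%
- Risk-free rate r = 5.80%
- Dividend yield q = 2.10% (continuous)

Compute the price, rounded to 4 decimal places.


Answer: Price = 32.5587

Derivation:
d1 = (ln(S/K) + (r - q + 0.5*sigma^2) * T) / (sigma * sqrt(T)) = 0.46320428
d2 = d1 - sigma * sqrt(T) = -0.27218677
exp(-rT) = 0.89047522; exp(-qT) = 0.95886978
C = S_0 * exp(-qT) * N(d1) - K * exp(-rT) * N(d2)
N(d1) = 0.67839103; N(d2) = 0.39273921
C = 108.7300 * 0.95886978 * 0.67839103 - 109.1400 * 0.89047522 * 0.39273921 = 32.5587


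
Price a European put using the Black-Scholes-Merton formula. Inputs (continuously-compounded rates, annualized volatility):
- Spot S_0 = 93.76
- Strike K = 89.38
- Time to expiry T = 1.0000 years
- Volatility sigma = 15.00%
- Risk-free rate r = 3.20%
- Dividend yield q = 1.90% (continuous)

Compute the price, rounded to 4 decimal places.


d1 = (ln(S/K) + (r - q + 0.5*sigma^2) * T) / (sigma * sqrt(T)) = 0.48060922
d2 = d1 - sigma * sqrt(T) = 0.33060922
exp(-rT) = 0.96850658; exp(-qT) = 0.98117936
P = K * exp(-rT) * N(-d2) - S_0 * exp(-qT) * N(-d1)
N(-d1) = 0.31539713; N(-d2) = 0.37046984
P = 89.3800 * 0.96850658 * 0.37046984 - 93.7600 * 0.98117936 * 0.31539713 = 3.0547

Answer: Price = 3.0547


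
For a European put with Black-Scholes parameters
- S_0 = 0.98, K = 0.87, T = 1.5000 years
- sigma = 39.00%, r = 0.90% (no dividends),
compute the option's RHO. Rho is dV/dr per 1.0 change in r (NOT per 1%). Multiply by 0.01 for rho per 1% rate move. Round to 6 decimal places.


d1 = 0.5163490043; d2 = 0.0386985045
phi(d1) = 0.3491524334; exp(-qT) = 1.0000000000; exp(-rT) = 0.9865907163
N(-d2) = 0.4845653829
Rho = -K*T*exp(-rT)*N(-d2) = -0.8700 * 1.5000 * 0.9865907163 * 0.4845653829 = -0.623878

Answer: Rho = -0.623878


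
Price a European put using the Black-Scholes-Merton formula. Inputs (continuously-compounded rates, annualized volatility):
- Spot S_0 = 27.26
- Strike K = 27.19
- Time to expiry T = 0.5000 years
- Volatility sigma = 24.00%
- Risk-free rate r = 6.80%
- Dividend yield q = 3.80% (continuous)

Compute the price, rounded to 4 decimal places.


Answer: Price = 1.5696

Derivation:
d1 = (ln(S/K) + (r - q + 0.5*sigma^2) * T) / (sigma * sqrt(T)) = 0.18839191
d2 = d1 - sigma * sqrt(T) = 0.01868628
exp(-rT) = 0.96657150; exp(-qT) = 0.98117936
P = K * exp(-rT) * N(-d2) - S_0 * exp(-qT) * N(-d1)
N(-d1) = 0.42528472; N(-d2) = 0.49254568
P = 27.1900 * 0.96657150 * 0.49254568 - 27.2600 * 0.98117936 * 0.42528472 = 1.5696


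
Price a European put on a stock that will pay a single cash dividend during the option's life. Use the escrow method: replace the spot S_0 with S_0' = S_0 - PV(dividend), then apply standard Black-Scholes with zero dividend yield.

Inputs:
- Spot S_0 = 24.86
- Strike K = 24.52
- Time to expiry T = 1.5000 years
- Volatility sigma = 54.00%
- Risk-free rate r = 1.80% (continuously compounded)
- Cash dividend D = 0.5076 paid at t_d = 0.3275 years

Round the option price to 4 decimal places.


Answer: Price = 6.0061

Derivation:
PV(D) = D * exp(-r * t_d) = 0.5076 * 0.99412234 = 0.50461650
S_0' = S_0 - PV(D) = 24.8600 - 0.50461650 = 24.35538350
d1 = (ln(S_0'/K) + (r + sigma^2/2)*T) / (sigma*sqrt(T)) = 0.36132061
d2 = d1 - sigma*sqrt(T) = -0.30004162
exp(-rT) = 0.97336124
N(-d1) = 0.35892990; N(-d2) = 0.61792730
P = K * exp(-rT) * N(-d2) - S_0' * N(-d1) = 24.5200 * 0.97336124 * 0.61792730 - 24.35538350 * 0.35892990 = 6.0061


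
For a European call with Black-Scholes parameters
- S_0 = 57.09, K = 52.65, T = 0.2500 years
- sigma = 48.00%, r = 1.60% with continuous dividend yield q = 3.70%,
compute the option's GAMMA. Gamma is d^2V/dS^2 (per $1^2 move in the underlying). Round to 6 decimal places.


d1 = 0.4354697142; d2 = 0.1954697142
phi(d1) = 0.3628537316; exp(-qT) = 0.9907926496; exp(-rT) = 0.9960079893
Gamma = exp(-qT) * phi(d1) / (S * sigma * sqrt(T)) = 0.9907926496 * 0.3628537316 / (57.0900 * 0.4800 * 0.5000000000) = 0.026239

Answer: Gamma = 0.026239


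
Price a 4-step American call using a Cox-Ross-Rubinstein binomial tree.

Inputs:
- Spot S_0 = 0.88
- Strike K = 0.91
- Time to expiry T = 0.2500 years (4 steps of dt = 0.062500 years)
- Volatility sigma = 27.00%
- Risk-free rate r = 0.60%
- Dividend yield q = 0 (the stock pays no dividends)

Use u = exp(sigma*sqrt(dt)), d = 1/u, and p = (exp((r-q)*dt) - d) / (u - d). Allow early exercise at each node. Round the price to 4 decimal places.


dt = T/N = 0.062500
u = exp(sigma*sqrt(dt)) = 1.069830; d = 1/u = 0.934728
p = (exp((r-q)*dt) - d) / (u - d) = 0.485908
Discount per step: exp(-r*dt) = 0.999625
Stock lattice S(k, i) with i counting down-moves:
  k=0: S(0,0) = 0.8800
  k=1: S(1,0) = 0.9415; S(1,1) = 0.8226
  k=2: S(2,0) = 1.0072; S(2,1) = 0.8800; S(2,2) = 0.7689
  k=3: S(3,0) = 1.0775; S(3,1) = 0.9415; S(3,2) = 0.8226; S(3,3) = 0.7187
  k=4: S(4,0) = 1.1528; S(4,1) = 1.0072; S(4,2) = 0.8800; S(4,3) = 0.7689; S(4,4) = 0.6718
Terminal payoffs V(N, i) = max(S_T - K, 0):
  V(4,0) = 0.242769; V(4,1) = 0.097192; V(4,2) = 0.000000; V(4,3) = 0.000000; V(4,4) = 0.000000
Backward induction: V(k, i) = exp(-r*dt) * [p * V(k+1, i) + (1-p) * V(k+1, i+1)]; then take max(V_cont, immediate exercise) for American.
  V(3,0) = exp(-r*dt) * [p*0.242769 + (1-p)*0.097192] = 0.167866; exercise = 0.167525; V(3,0) = max -> 0.167866
  V(3,1) = exp(-r*dt) * [p*0.097192 + (1-p)*0.000000] = 0.047209; exercise = 0.031451; V(3,1) = max -> 0.047209
  V(3,2) = exp(-r*dt) * [p*0.000000 + (1-p)*0.000000] = 0.000000; exercise = 0.000000; V(3,2) = max -> 0.000000
  V(3,3) = exp(-r*dt) * [p*0.000000 + (1-p)*0.000000] = 0.000000; exercise = 0.000000; V(3,3) = max -> 0.000000
  V(2,0) = exp(-r*dt) * [p*0.167866 + (1-p)*0.047209] = 0.105797; exercise = 0.097192; V(2,0) = max -> 0.105797
  V(2,1) = exp(-r*dt) * [p*0.047209 + (1-p)*0.000000] = 0.022931; exercise = 0.000000; V(2,1) = max -> 0.022931
  V(2,2) = exp(-r*dt) * [p*0.000000 + (1-p)*0.000000] = 0.000000; exercise = 0.000000; V(2,2) = max -> 0.000000
  V(1,0) = exp(-r*dt) * [p*0.105797 + (1-p)*0.022931] = 0.063172; exercise = 0.031451; V(1,0) = max -> 0.063172
  V(1,1) = exp(-r*dt) * [p*0.022931 + (1-p)*0.000000] = 0.011138; exercise = 0.000000; V(1,1) = max -> 0.011138
  V(0,0) = exp(-r*dt) * [p*0.063172 + (1-p)*0.011138] = 0.036408; exercise = 0.000000; V(0,0) = max -> 0.036408

Answer: Price = V(0,0) = 0.0364


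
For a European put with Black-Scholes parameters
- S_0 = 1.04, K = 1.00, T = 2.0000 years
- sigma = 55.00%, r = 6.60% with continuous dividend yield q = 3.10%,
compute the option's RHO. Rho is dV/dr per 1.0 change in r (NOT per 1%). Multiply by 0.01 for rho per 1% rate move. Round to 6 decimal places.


d1 = 0.5293281968; d2 = -0.2484892625
phi(d1) = 0.3467910981; exp(-qT) = 0.9398828868; exp(-rT) = 0.8763409951
N(-d2) = 0.5981220616
Rho = -K*T*exp(-rT)*N(-d2) = -1.0000 * 2.0000 * 0.8763409951 * 0.5981220616 = -1.048318

Answer: Rho = -1.048318


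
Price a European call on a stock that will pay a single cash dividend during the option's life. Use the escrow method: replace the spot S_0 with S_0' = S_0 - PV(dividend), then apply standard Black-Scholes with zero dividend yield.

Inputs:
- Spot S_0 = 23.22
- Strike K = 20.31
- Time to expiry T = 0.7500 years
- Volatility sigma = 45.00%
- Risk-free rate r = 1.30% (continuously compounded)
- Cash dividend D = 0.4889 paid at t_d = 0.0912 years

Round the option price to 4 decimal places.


PV(D) = D * exp(-r * t_d) = 0.4889 * 0.99881510 = 0.48832070
S_0' = S_0 - PV(D) = 23.2200 - 0.48832070 = 22.73167930
d1 = (ln(S_0'/K) + (r + sigma^2/2)*T) / (sigma*sqrt(T)) = 0.50892436
d2 = d1 - sigma*sqrt(T) = 0.11921293
exp(-rT) = 0.99029738
N(d1) = 0.69459738; N(d2) = 0.54744667
C = S_0' * N(d1) - K * exp(-rT) * N(d2) = 22.73167930 * 0.69459738 - 20.3100 * 0.99029738 * 0.54744667 = 4.7786

Answer: Price = 4.7786


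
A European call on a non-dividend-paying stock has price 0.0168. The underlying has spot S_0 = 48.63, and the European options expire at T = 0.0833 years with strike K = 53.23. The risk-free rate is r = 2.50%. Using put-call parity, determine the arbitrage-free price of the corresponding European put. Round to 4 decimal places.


Answer: Put price = 4.5061

Derivation:
Put-call parity: C - P = S_0 * exp(-qT) - K * exp(-rT).
S_0 * exp(-qT) = 48.6300 * 1.00000000 = 48.63000000
K * exp(-rT) = 53.2300 * 0.99791967 = 53.11926387
P = C - S*exp(-qT) + K*exp(-rT)
P = 0.0168 - 48.63000000 + 53.11926387 = 4.5061


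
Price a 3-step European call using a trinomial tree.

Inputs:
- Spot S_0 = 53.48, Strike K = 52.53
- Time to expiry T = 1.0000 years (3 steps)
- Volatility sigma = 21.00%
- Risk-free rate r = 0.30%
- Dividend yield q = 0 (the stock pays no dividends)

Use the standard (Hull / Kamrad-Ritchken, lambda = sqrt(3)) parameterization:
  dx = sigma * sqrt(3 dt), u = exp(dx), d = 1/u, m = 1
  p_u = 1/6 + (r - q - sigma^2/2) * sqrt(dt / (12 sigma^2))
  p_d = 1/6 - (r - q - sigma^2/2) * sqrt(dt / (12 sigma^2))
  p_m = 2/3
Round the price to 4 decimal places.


dt = T/N = 0.333333; dx = sigma*sqrt(3*dt) = 0.210000
u = exp(dx) = 1.233678; d = 1/u = 0.810584
p_u = 0.151548, p_m = 0.666667, p_d = 0.181786
Discount per step: exp(-r*dt) = 0.999000
Stock lattice S(k, j) with j the centered position index:
  k=0: S(0,+0) = 53.4800
  k=1: S(1,-1) = 43.3500; S(1,+0) = 53.4800; S(1,+1) = 65.9771
  k=2: S(2,-2) = 35.1389; S(2,-1) = 43.3500; S(2,+0) = 53.4800; S(2,+1) = 65.9771; S(2,+2) = 81.3945
  k=3: S(3,-3) = 28.4830; S(3,-2) = 35.1389; S(3,-1) = 43.3500; S(3,+0) = 53.4800; S(3,+1) = 65.9771; S(3,+2) = 81.3945; S(3,+3) = 100.4146
Terminal payoffs V(N, j) = max(S_T - K, 0):
  V(3,-3) = 0.000000; V(3,-2) = 0.000000; V(3,-1) = 0.000000; V(3,+0) = 0.950000; V(3,+1) = 13.447103; V(3,+2) = 28.864504; V(3,+3) = 47.884614
Backward induction: V(k, j) = exp(-r*dt) * [p_u * V(k+1, j+1) + p_m * V(k+1, j) + p_d * V(k+1, j-1)]
  V(2,-2) = exp(-r*dt) * [p_u*0.000000 + p_m*0.000000 + p_d*0.000000] = 0.000000
  V(2,-1) = exp(-r*dt) * [p_u*0.950000 + p_m*0.000000 + p_d*0.000000] = 0.143826
  V(2,+0) = exp(-r*dt) * [p_u*13.447103 + p_m*0.950000 + p_d*0.000000] = 2.668540
  V(2,+1) = exp(-r*dt) * [p_u*28.864504 + p_m*13.447103 + p_d*0.950000] = 13.498273
  V(2,+2) = exp(-r*dt) * [p_u*47.884614 + p_m*28.864504 + p_d*13.447103] = 28.915363
  V(1,-1) = exp(-r*dt) * [p_u*2.668540 + p_m*0.143826 + p_d*0.000000] = 0.499795
  V(1,+0) = exp(-r*dt) * [p_u*13.498273 + p_m*2.668540 + p_d*0.143826] = 3.846954
  V(1,+1) = exp(-r*dt) * [p_u*28.915363 + p_m*13.498273 + p_d*2.668540] = 13.852147
  V(0,+0) = exp(-r*dt) * [p_u*13.852147 + p_m*3.846954 + p_d*0.499795] = 4.749999

Answer: Price = V(0,0) = 4.7500


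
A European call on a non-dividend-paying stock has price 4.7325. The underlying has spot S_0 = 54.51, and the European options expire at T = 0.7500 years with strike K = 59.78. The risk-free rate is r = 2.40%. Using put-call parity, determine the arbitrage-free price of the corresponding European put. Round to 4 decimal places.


Put-call parity: C - P = S_0 * exp(-qT) - K * exp(-rT).
S_0 * exp(-qT) = 54.5100 * 1.00000000 = 54.51000000
K * exp(-rT) = 59.7800 * 0.98216103 = 58.71358651
P = C - S*exp(-qT) + K*exp(-rT)
P = 4.7325 - 54.51000000 + 58.71358651 = 8.9361

Answer: Put price = 8.9361


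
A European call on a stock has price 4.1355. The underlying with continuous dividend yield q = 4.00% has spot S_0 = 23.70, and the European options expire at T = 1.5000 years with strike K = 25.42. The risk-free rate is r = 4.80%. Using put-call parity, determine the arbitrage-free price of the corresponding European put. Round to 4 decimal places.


Put-call parity: C - P = S_0 * exp(-qT) - K * exp(-rT).
S_0 * exp(-qT) = 23.7000 * 0.94176453 = 22.31981945
K * exp(-rT) = 25.4200 * 0.93053090 = 23.65409537
P = C - S*exp(-qT) + K*exp(-rT)
P = 4.1355 - 22.31981945 + 23.65409537 = 5.4698

Answer: Put price = 5.4698


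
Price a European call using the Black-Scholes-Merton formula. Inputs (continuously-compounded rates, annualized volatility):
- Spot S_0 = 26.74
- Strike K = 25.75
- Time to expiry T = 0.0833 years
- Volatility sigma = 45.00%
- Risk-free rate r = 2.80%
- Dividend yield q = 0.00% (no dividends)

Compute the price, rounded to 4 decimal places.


Answer: Price = 1.9463

Derivation:
d1 = (ln(S/K) + (r - q + 0.5*sigma^2) * T) / (sigma * sqrt(T)) = 0.37336989
d2 = d1 - sigma * sqrt(T) = 0.24349206
exp(-rT) = 0.99767032; exp(-qT) = 1.00000000
C = S_0 * exp(-qT) * N(d1) - K * exp(-rT) * N(d2)
N(d1) = 0.64556342; N(d2) = 0.59618788
C = 26.7400 * 1.00000000 * 0.64556342 - 25.7500 * 0.99767032 * 0.59618788 = 1.9463


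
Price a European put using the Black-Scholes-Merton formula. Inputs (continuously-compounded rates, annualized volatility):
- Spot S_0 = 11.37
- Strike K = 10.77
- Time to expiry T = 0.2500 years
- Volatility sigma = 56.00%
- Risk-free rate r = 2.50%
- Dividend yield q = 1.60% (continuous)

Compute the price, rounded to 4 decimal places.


d1 = (ln(S/K) + (r - q + 0.5*sigma^2) * T) / (sigma * sqrt(T)) = 0.34165649
d2 = d1 - sigma * sqrt(T) = 0.06165649
exp(-rT) = 0.99376949; exp(-qT) = 0.99600799
P = K * exp(-rT) * N(-d2) - S_0 * exp(-qT) * N(-d1)
N(-d1) = 0.36630471; N(-d2) = 0.47541820
P = 10.7700 * 0.99376949 * 0.47541820 - 11.3700 * 0.99600799 * 0.36630471 = 0.9401

Answer: Price = 0.9401


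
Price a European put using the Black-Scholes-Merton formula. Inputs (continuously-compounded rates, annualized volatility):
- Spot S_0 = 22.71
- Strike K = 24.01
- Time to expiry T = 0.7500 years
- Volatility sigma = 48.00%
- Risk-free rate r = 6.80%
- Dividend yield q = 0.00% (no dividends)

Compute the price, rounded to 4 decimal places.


d1 = (ln(S/K) + (r - q + 0.5*sigma^2) * T) / (sigma * sqrt(T)) = 0.19662372
d2 = d1 - sigma * sqrt(T) = -0.21906847
exp(-rT) = 0.95027867; exp(-qT) = 1.00000000
P = K * exp(-rT) * N(-d2) - S_0 * exp(-qT) * N(-d1)
N(-d1) = 0.42206100; N(-d2) = 0.58670165
P = 24.0100 * 0.95027867 * 0.58670165 - 22.7100 * 1.00000000 * 0.42206100 = 3.8013

Answer: Price = 3.8013


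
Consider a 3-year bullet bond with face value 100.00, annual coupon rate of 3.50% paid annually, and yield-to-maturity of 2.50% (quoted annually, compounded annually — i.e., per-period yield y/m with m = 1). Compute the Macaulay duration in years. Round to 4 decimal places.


Coupon per period c = face * coupon_rate / m = 3.500000
Periods per year m = 1; per-period yield y/m = 0.025000
Number of cashflows N = 3
Cashflows (t years, CF_t, discount factor 1/(1+y/m)^(m*t), PV):
  t = 1.0000: CF_t = 3.500000, DF = 0.975610, PV = 3.414634
  t = 2.0000: CF_t = 3.500000, DF = 0.951814, PV = 3.331350
  t = 3.0000: CF_t = 103.500000, DF = 0.928599, PV = 96.110039
Price P = sum_t PV_t = 102.856024
Macaulay numerator sum_t t * PV_t:
  t * PV_t at t = 1.0000: 3.414634
  t * PV_t at t = 2.0000: 6.662701
  t * PV_t at t = 3.0000: 288.330117
Macaulay duration D = (sum_t t * PV_t) / P = 298.407452 / 102.856024 = 2.901215

Answer: Macaulay duration = 2.9012 years


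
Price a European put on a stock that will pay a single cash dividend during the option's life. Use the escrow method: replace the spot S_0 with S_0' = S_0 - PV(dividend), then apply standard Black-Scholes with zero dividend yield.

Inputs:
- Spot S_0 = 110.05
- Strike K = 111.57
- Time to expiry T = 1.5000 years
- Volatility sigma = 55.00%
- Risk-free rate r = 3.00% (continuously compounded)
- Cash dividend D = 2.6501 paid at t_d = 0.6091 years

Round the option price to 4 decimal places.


PV(D) = D * exp(-r * t_d) = 2.6501 * 0.98189294 = 2.60211448
S_0' = S_0 - PV(D) = 110.0500 - 2.60211448 = 107.44788552
d1 = (ln(S_0'/K) + (r + sigma^2/2)*T) / (sigma*sqrt(T)) = 0.34772177
d2 = d1 - sigma*sqrt(T) = -0.32588791
exp(-rT) = 0.95599748
N(-d1) = 0.36402457; N(-d2) = 0.62774542
P = K * exp(-rT) * N(-d2) - S_0' * N(-d1) = 111.5700 * 0.95599748 * 0.62774542 - 107.44788552 * 0.36402457 = 27.8421

Answer: Price = 27.8421


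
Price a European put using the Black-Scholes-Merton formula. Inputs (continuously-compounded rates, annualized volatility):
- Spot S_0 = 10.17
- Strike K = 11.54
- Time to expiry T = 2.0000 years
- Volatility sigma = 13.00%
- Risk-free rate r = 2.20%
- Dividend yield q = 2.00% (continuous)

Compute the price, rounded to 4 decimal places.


Answer: Price = 1.5604

Derivation:
d1 = (ln(S/K) + (r - q + 0.5*sigma^2) * T) / (sigma * sqrt(T)) = -0.57371952
d2 = d1 - sigma * sqrt(T) = -0.75756729
exp(-rT) = 0.95695396; exp(-qT) = 0.96078944
P = K * exp(-rT) * N(-d2) - S_0 * exp(-qT) * N(-d1)
N(-d1) = 0.71692119; N(-d2) = 0.77564496
P = 11.5400 * 0.95695396 * 0.77564496 - 10.1700 * 0.96078944 * 0.71692119 = 1.5604


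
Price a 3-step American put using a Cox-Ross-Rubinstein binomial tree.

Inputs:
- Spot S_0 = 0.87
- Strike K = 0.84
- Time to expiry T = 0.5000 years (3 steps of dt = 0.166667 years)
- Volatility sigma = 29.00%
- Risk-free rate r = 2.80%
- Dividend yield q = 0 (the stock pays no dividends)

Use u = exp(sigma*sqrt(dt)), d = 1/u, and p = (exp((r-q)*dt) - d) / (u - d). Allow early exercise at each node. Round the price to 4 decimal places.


Answer: Price = V(0,0) = 0.0564

Derivation:
dt = T/N = 0.166667
u = exp(sigma*sqrt(dt)) = 1.125685; d = 1/u = 0.888348
p = (exp((r-q)*dt) - d) / (u - d) = 0.490145
Discount per step: exp(-r*dt) = 0.995344
Stock lattice S(k, i) with i counting down-moves:
  k=0: S(0,0) = 0.8700
  k=1: S(1,0) = 0.9793; S(1,1) = 0.7729
  k=2: S(2,0) = 1.1024; S(2,1) = 0.8700; S(2,2) = 0.6866
  k=3: S(3,0) = 1.2410; S(3,1) = 0.9793; S(3,2) = 0.7729; S(3,3) = 0.6099
Terminal payoffs V(N, i) = max(K - S_T, 0):
  V(3,0) = 0.000000; V(3,1) = 0.000000; V(3,2) = 0.067137; V(3,3) = 0.230086
Backward induction: V(k, i) = exp(-r*dt) * [p * V(k+1, i) + (1-p) * V(k+1, i+1)]; then take max(V_cont, immediate exercise) for American.
  V(2,0) = exp(-r*dt) * [p*0.000000 + (1-p)*0.000000] = 0.000000; exercise = 0.000000; V(2,0) = max -> 0.000000
  V(2,1) = exp(-r*dt) * [p*0.000000 + (1-p)*0.067137] = 0.034071; exercise = 0.000000; V(2,1) = max -> 0.034071
  V(2,2) = exp(-r*dt) * [p*0.067137 + (1-p)*0.230086] = 0.149518; exercise = 0.153429; V(2,2) = max -> 0.153429
  V(1,0) = exp(-r*dt) * [p*0.000000 + (1-p)*0.034071] = 0.017290; exercise = 0.000000; V(1,0) = max -> 0.017290
  V(1,1) = exp(-r*dt) * [p*0.034071 + (1-p)*0.153429] = 0.094484; exercise = 0.067137; V(1,1) = max -> 0.094484
  V(0,0) = exp(-r*dt) * [p*0.017290 + (1-p)*0.094484] = 0.056384; exercise = 0.000000; V(0,0) = max -> 0.056384


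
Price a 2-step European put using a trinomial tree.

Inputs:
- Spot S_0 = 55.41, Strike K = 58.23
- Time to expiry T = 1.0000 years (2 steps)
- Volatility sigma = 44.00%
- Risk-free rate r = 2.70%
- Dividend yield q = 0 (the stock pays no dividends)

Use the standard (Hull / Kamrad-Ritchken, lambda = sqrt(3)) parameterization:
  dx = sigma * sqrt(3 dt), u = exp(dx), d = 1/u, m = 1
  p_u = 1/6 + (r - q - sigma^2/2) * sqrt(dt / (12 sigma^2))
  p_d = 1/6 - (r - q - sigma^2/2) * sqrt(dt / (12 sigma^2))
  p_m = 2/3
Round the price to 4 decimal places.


Answer: Price = V(0,0) = 9.5767

Derivation:
dt = T/N = 0.500000; dx = sigma*sqrt(3*dt) = 0.538888
u = exp(dx) = 1.714099; d = 1/u = 0.583397
p_u = 0.134285, p_m = 0.666667, p_d = 0.199048
Discount per step: exp(-r*dt) = 0.986591
Stock lattice S(k, j) with j the centered position index:
  k=0: S(0,+0) = 55.4100
  k=1: S(1,-1) = 32.3260; S(1,+0) = 55.4100; S(1,+1) = 94.9782
  k=2: S(2,-2) = 18.8589; S(2,-1) = 32.3260; S(2,+0) = 55.4100; S(2,+1) = 94.9782; S(2,+2) = 162.8021
Terminal payoffs V(N, j) = max(K - S_T, 0):
  V(2,-2) = 39.371107; V(2,-1) = 25.903985; V(2,+0) = 2.820000; V(2,+1) = 0.000000; V(2,+2) = 0.000000
Backward induction: V(k, j) = exp(-r*dt) * [p_u * V(k+1, j+1) + p_m * V(k+1, j) + p_d * V(k+1, j-1)]
  V(1,-1) = exp(-r*dt) * [p_u*2.820000 + p_m*25.903985 + p_d*39.371107] = 25.143022
  V(1,+0) = exp(-r*dt) * [p_u*0.000000 + p_m*2.820000 + p_d*25.903985] = 6.941791
  V(1,+1) = exp(-r*dt) * [p_u*0.000000 + p_m*0.000000 + p_d*2.820000] = 0.553789
  V(0,+0) = exp(-r*dt) * [p_u*0.553789 + p_m*6.941791 + p_d*25.143022] = 9.576737


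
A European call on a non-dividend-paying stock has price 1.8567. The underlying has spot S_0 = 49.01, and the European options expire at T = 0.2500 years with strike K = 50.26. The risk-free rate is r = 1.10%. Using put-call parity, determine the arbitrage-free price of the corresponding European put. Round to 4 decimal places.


Answer: Put price = 2.9687

Derivation:
Put-call parity: C - P = S_0 * exp(-qT) - K * exp(-rT).
S_0 * exp(-qT) = 49.0100 * 1.00000000 = 49.01000000
K * exp(-rT) = 50.2600 * 0.99725378 = 50.12197487
P = C - S*exp(-qT) + K*exp(-rT)
P = 1.8567 - 49.01000000 + 50.12197487 = 2.9687


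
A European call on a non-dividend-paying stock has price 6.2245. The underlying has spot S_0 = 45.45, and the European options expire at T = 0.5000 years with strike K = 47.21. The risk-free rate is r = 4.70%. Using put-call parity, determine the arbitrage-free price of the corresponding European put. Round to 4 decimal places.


Put-call parity: C - P = S_0 * exp(-qT) - K * exp(-rT).
S_0 * exp(-qT) = 45.4500 * 1.00000000 = 45.45000000
K * exp(-rT) = 47.2100 * 0.97677397 = 46.11349934
P = C - S*exp(-qT) + K*exp(-rT)
P = 6.2245 - 45.45000000 + 46.11349934 = 6.8880

Answer: Put price = 6.8880


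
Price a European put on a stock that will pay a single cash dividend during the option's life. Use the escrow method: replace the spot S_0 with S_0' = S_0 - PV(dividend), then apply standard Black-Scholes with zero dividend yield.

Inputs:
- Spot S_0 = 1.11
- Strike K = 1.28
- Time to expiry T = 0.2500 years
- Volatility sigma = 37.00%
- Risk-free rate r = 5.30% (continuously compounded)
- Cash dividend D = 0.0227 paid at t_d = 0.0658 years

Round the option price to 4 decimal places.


PV(D) = D * exp(-r * t_d) = 0.0227 * 0.99651867 = 0.02262097
S_0' = S_0 - PV(D) = 1.1100 - 0.02262097 = 1.08737903
d1 = (ln(S_0'/K) + (r + sigma^2/2)*T) / (sigma*sqrt(T)) = -0.71744508
d2 = d1 - sigma*sqrt(T) = -0.90244508
exp(-rT) = 0.98683739
N(-d1) = 0.76345025; N(-d2) = 0.81658976
P = K * exp(-rT) * N(-d2) - S_0' * N(-d1) = 1.2800 * 0.98683739 * 0.81658976 - 1.08737903 * 0.76345025 = 0.2013

Answer: Price = 0.2013


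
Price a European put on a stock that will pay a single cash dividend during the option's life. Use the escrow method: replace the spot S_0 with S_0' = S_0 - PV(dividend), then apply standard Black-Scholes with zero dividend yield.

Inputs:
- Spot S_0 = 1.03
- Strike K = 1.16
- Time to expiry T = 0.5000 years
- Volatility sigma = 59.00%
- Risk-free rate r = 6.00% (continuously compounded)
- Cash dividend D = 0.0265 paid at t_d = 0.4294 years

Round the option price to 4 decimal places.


PV(D) = D * exp(-r * t_d) = 0.0265 * 0.97456506 = 0.02582597
S_0' = S_0 - PV(D) = 1.0300 - 0.02582597 = 1.00417403
d1 = (ln(S_0'/K) + (r + sigma^2/2)*T) / (sigma*sqrt(T)) = -0.06526875
d2 = d1 - sigma*sqrt(T) = -0.48246175
exp(-rT) = 0.97044553
N(-d1) = 0.52601999; N(-d2) = 0.68526102
P = K * exp(-rT) * N(-d2) - S_0' * N(-d1) = 1.1600 * 0.97044553 * 0.68526102 - 1.00417403 * 0.52601999 = 0.2432

Answer: Price = 0.2432
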